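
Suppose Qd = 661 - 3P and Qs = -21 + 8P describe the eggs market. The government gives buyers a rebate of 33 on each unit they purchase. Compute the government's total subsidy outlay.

Pre-subsidy: 661 - 3P = -21 + 8P gives P* = 62, Q* = 475.
With the rebate, buyers effectively pay Pb = Ps − 33, where Ps is the price sellers receive.
Demand in terms of Ps becomes Qd = 661 − 3(Ps − 33) = 760 - 3Ps. Setting this equal to supply: 760 - 3Ps = -21 + 8Ps, so Ps = 71.
Buyers pay Pb = 71 − 33 = 38; Q' = -21 + 8·71 = 547.
Government outlay = subsidy × quantity = 33 × 547 = 18051.

Government cost = 18051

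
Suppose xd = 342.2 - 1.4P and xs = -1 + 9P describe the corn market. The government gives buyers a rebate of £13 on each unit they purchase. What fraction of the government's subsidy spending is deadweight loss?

DWL / government spending = 63/2494

Pre-subsidy: 342.2 - 1.4P = -1 + 9P gives P* = 33, x* = 296.
With the rebate, buyers effectively pay Pb = Ps − 13, where Ps is the price sellers receive.
Demand in terms of Ps becomes xd = 342.2 − 1.4(Ps − 13) = 360.4 - 1.4Ps. Setting this equal to supply: 360.4 - 1.4Ps = -1 + 9Ps, so Ps = 34.75.
Buyers pay Pb = 34.75 − 13 = 21.75; x' = -1 + 9·34.75 = 311.75.
ΔCS = ½(296 + 311.75)(33 − 21.75) = 3418.59375; ΔPS = ½(296 + 311.75)(34.75 − 33) = 531.78125.
Government spending = 13 × 311.75 = 4052.75.
DWL = ½ × 13 × (311.75 − 296) = 102.375; fraction = 102.375 / 4052.75 = 63/2494.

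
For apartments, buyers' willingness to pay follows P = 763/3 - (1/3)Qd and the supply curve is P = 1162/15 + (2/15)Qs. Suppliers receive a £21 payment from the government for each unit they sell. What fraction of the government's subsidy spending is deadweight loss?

Pre-subsidy: 763/3 - (1/3)Q = 1162/15 + (2/15)Q gives Q* = 379 and P* = 128.
With the subsidy, sellers receive Ps = Pb + 21 for each unit, where Pb is the price buyers pay.
On the curves, Pb = 763/3 - (1/3)Q and Ps = 1162/15 + (2/15)Q; the wedge Ps − Pb = 21 gives 1162/15 + (2/15)Q − (763/3 - (1/3)Q) = 21, so Q' = 424.
Then Pb = 763/3 − (1/3)·424 = 113 and Ps = 1162/15 + (2/15)·424 = 134.
ΔCS = ½(379 + 424)(128 − 113) = 6022.5; ΔPS = ½(379 + 424)(134 − 128) = 2409.
Government spending = 21 × 424 = 8904.
DWL = ½ × 21 × (424 − 379) = 472.5; fraction = 472.5 / 8904 = 45/848.

DWL / government spending = 45/848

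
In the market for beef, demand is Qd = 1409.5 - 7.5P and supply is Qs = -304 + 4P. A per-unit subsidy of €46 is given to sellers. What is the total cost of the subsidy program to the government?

Pre-subsidy: 1409.5 - 7.5P = -304 + 4P gives P* = 149, Q* = 292.
With the subsidy, sellers receive Ps = Pb + 46 for each unit, where Pb is the price buyers pay.
Supply in terms of Pb becomes Qs = -304 + 4(Pb + 46) = -120 + 4Pb. Setting this equal to demand: 1409.5 - 7.5Pb = -120 + 4Pb, so Pb = 133.
Sellers receive Ps = 133 + 46 = 179; Q' = 1409.5 − 7.5·133 = 412.
Government outlay = subsidy × quantity = 46 × 412 = 18952.

Government cost = €18952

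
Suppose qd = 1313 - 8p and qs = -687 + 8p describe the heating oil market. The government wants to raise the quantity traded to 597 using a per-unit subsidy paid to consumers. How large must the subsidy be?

Required subsidy s = 71 per unit

At q = 597, invert demand for the buyer price: pb = (1313 − 597)/8 = 89.5; invert supply for the seller price: ps = (597 − (-687))/8 = 160.5.
The subsidy must fill the gap: s = ps − pb = 160.5 − 89.5 = 71.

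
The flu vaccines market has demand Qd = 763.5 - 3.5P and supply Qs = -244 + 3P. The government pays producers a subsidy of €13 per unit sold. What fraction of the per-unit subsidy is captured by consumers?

Pre-subsidy: 763.5 - 3.5P = -244 + 3P gives P* = 155, Q* = 221.
With the subsidy, sellers receive Ps = Pb + 13 for each unit, where Pb is the price buyers pay.
Supply in terms of Pb becomes Qs = -244 + 3(Pb + 13) = -205 + 3Pb. Setting this equal to demand: 763.5 - 3.5Pb = -205 + 3Pb, so Pb = 149.
Sellers receive Ps = 149 + 13 = 162; Q' = 763.5 − 3.5·149 = 242.
Buyers' price falls by P* − Pb = 155 − 149 = 6; sellers' price rises by Ps − P* = 162 − 155 = 7.
So consumers capture 6/13 = 6/13 of each unit of subsidy.

Consumer share = 6/13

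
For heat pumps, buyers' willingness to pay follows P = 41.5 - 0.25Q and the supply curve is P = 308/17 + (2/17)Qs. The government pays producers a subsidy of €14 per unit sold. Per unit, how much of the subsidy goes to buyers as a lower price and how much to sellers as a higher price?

Buyers gain €9.52 per unit; sellers gain €4.48 per unit

Pre-subsidy: 41.5 - 0.25Q = 308/17 + (2/17)Q gives Q* = 63.6 and P* = 25.6.
With the subsidy, sellers receive Ps = Pb + 14 for each unit, where Pb is the price buyers pay.
On the curves, Pb = 41.5 - 0.25Q and Ps = 308/17 + (2/17)Q; the wedge Ps − Pb = 14 gives 308/17 + (2/17)Q − (41.5 - 0.25Q) = 14, so Q' = 101.68.
Then Pb = 41.5 − 0.25·101.68 = 16.08 and Ps = 308/17 + (2/17)·101.68 = 30.08.
Buyers' price falls by P* − Pb = 25.6 − 16.08 = 9.52; sellers' price rises by Ps − P* = 30.08 − 25.6 = 4.48.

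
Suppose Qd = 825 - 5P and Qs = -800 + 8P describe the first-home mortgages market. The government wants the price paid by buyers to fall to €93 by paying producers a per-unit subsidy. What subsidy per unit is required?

Required subsidy s = €52 per unit

At a buyer price of 93, quantity demanded is 825 − 5·93 = 360.
Sellers supply 360 only when they receive Ps with -800 + 8·Ps = 360, i.e. Ps = 145.
s = Ps − Pb = 145 − 93 = 52.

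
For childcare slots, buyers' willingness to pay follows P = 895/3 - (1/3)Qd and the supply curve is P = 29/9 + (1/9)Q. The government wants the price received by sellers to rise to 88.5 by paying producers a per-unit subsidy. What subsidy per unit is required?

At a seller price of 88.5, quantity supplied is -29 + 9·88.5 = 767.5.
Buyers absorb 767.5 only when they pay Pb = 895/3 − (1/3)·767.5 = 42.5.
s = Ps − Pb = 88.5 − 42.5 = 46.

Required subsidy s = 46 per unit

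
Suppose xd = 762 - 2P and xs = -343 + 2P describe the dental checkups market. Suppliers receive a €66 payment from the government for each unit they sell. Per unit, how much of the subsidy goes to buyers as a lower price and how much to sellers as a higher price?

Pre-subsidy: 762 - 2P = -343 + 2P gives P* = 276.25, x* = 209.5.
With the subsidy, sellers receive Ps = Pb + 66 for each unit, where Pb is the price buyers pay.
Supply in terms of Pb becomes xs = -343 + 2(Pb + 66) = -211 + 2Pb. Setting this equal to demand: 762 - 2Pb = -211 + 2Pb, so Pb = 243.25.
Sellers receive Ps = 243.25 + 66 = 309.25; x' = 762 − 2·243.25 = 275.5.
Buyers' price falls by P* − Pb = 276.25 − 243.25 = 33; sellers' price rises by Ps − P* = 309.25 − 276.25 = 33.

Buyers gain €33 per unit; sellers gain €33 per unit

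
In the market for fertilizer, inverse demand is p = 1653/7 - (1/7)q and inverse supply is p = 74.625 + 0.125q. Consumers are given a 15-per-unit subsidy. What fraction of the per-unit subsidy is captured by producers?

Producer share = 7/15

Pre-subsidy: 1653/7 - (1/7)q = 74.625 + 0.125q gives q* = 603 and p* = 150.
With the rebate, buyers effectively pay pb = ps − 15, where ps is the price sellers receive.
On the curves, pb = 1653/7 - (1/7)q and ps = 74.625 + 0.125q; the wedge ps − pb = 15 gives 74.625 + 0.125q − (1653/7 - (1/7)q) = 15, so q' = 659.
Then pb = 1653/7 − (1/7)·659 = 142 and ps = 74.625 + 0.125·659 = 157.
Buyers' price falls by p* − pb = 150 − 142 = 8; sellers' price rises by ps − p* = 157 − 150 = 7.
So producers capture 7/15 = 7/15 of each unit of subsidy.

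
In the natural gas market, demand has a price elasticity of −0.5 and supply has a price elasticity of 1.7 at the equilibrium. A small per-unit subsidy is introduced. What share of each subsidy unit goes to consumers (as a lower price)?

For a small subsidy around the equilibrium, the benefit split depends on the relative slopes, which at a point are proportional to the elasticities.
Buyer share = εs/(εs + |εd|) = 1.7/(1.7 + 0.5) = 17/22; seller share = |εd|/(εs + |εd|) = 5/22.

Consumer share = 17/22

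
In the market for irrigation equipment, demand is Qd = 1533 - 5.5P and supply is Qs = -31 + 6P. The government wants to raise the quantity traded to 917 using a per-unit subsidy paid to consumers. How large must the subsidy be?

At Q = 917, invert demand for the buyer price: Pb = (1533 − 917)/5.5 = 112; invert supply for the seller price: Ps = (917 − (-31))/6 = 158.
The subsidy must fill the gap: s = Ps − Pb = 158 − 112 = 46.

Required subsidy s = 46 per unit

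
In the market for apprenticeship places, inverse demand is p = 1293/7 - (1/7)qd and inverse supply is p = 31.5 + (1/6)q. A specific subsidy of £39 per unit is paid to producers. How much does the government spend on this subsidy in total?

Pre-subsidy: 1293/7 - (1/7)q = 31.5 + (1/6)q gives q* = 495 and p* = 114.
With the subsidy, sellers receive ps = pb + 39 for each unit, where pb is the price buyers pay.
On the curves, pb = 1293/7 - (1/7)q and ps = 31.5 + (1/6)q; the wedge ps − pb = 39 gives 31.5 + (1/6)q − (1293/7 - (1/7)q) = 39, so q' = 621.
Then pb = 1293/7 − (1/7)·621 = 96 and ps = 31.5 + (1/6)·621 = 135.
Government outlay = subsidy × quantity = 39 × 621 = 24219.

Government cost = £24219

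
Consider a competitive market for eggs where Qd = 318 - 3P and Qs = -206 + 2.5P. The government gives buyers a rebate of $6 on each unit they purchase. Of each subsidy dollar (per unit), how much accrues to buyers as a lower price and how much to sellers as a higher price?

Buyers gain 30/11 per unit; sellers gain 36/11 per unit

Pre-subsidy: 318 - 3P = -206 + 2.5P gives P* = 1048/11, Q* = 354/11.
With the rebate, buyers effectively pay Pb = Ps − 6, where Ps is the price sellers receive.
Demand in terms of Ps becomes Qd = 318 − 3(Ps − 6) = 336 - 3Ps. Setting this equal to supply: 336 - 3Ps = -206 + 2.5Ps, so Ps = 1084/11.
Buyers pay Pb = 1084/11 − 6 = 1018/11; Q' = -206 + 2.5·(1084/11) = 444/11.
Buyers' price falls by P* − Pb = 1048/11 − 1018/11 = 30/11; sellers' price rises by Ps − P* = 1084/11 − 1048/11 = 36/11.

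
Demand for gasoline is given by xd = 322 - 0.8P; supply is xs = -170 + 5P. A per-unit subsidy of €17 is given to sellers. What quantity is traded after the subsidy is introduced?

x' = 7710/29

Pre-subsidy: 322 - 0.8P = -170 + 5P gives P* = 2460/29, x* = 7370/29.
With the subsidy, sellers receive Ps = Pb + 17 for each unit, where Pb is the price buyers pay.
Supply in terms of Pb becomes xs = -170 + 5(Pb + 17) = -85 + 5Pb. Setting this equal to demand: 322 - 0.8Pb = -85 + 5Pb, so Pb = 2035/29.
Sellers receive Ps = 2035/29 + 17 = 2528/29; x' = 322 − 0.8·(2035/29) = 7710/29.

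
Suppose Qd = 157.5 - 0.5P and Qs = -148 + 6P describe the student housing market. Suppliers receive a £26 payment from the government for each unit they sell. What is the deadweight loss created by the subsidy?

Pre-subsidy: 157.5 - 0.5P = -148 + 6P gives P* = 47, Q* = 134.
With the subsidy, sellers receive Ps = Pb + 26 for each unit, where Pb is the price buyers pay.
Supply in terms of Pb becomes Qs = -148 + 6(Pb + 26) = 8 + 6Pb. Setting this equal to demand: 157.5 - 0.5Pb = 8 + 6Pb, so Pb = 23.
Sellers receive Ps = 23 + 26 = 49; Q' = 157.5 − 0.5·23 = 146.
The subsidy expands output by 146 − 134 = 12 past the efficient level; on those units the gap between marginal cost and willingness to pay runs from 0 up to 26.
DWL = ½ × 26 × 12 = 156.

Deadweight loss = £156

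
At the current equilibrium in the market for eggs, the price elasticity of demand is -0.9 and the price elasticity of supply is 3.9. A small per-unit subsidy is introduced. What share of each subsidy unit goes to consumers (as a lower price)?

Consumer share = 0.8125

For a small subsidy around the equilibrium, the benefit split depends on the relative slopes, which at a point are proportional to the elasticities.
Buyer share = εs/(εs + |εd|) = 3.9/(3.9 + 0.9) = 0.8125; seller share = |εd|/(εs + |εd|) = 0.1875.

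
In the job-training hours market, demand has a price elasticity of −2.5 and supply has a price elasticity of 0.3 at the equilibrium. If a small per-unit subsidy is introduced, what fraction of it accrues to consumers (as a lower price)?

Consumer share = 3/28

For a small subsidy around the equilibrium, the benefit split depends on the relative slopes, which at a point are proportional to the elasticities.
Buyer share = εs/(εs + |εd|) = 0.3/(0.3 + 2.5) = 3/28; seller share = |εd|/(εs + |εd|) = 25/28.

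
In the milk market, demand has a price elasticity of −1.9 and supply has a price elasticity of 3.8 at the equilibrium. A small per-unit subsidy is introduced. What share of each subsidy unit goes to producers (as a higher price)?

Producer share = 1/3

For a small subsidy around the equilibrium, the benefit split depends on the relative slopes, which at a point are proportional to the elasticities.
Buyer share = εs/(εs + |εd|) = 3.8/(3.8 + 1.9) = 2/3; seller share = |εd|/(εs + |εd|) = 1/3.
So producers capture 1/3 of the subsidy.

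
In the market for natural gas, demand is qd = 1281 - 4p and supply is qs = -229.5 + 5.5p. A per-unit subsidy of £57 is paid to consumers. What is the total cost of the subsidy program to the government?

Pre-subsidy: 1281 - 4p = -229.5 + 5.5p gives p* = 159, q* = 645.
With the rebate, buyers effectively pay pb = ps − 57, where ps is the price sellers receive.
Demand in terms of ps becomes qd = 1281 − 4(ps − 57) = 1509 - 4ps. Setting this equal to supply: 1509 - 4ps = -229.5 + 5.5ps, so ps = 183.
Buyers pay pb = 183 − 57 = 126; q' = -229.5 + 5.5·183 = 777.
Government outlay = subsidy × quantity = 57 × 777 = 44289.

Government cost = £44289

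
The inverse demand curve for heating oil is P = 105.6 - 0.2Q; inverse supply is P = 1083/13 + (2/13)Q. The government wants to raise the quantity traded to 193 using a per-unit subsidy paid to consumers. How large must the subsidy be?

Required subsidy s = 46 per unit

At Q = 193, from the demand curve buyers pay Pb = 105.6 − 0.2·193 = 67; from the supply curve sellers need Ps = 1083/13 + (2/13)·193 = 113.
The subsidy must fill the gap: s = Ps − Pb = 113 − 67 = 46.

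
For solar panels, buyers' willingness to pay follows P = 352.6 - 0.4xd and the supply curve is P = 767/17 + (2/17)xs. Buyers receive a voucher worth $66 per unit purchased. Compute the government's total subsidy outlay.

Pre-subsidy: 352.6 - 0.4x = 767/17 + (2/17)x gives x* = 594 and P* = 115.
With the rebate, buyers effectively pay Pb = Ps − 66, where Ps is the price sellers receive.
On the curves, Pb = 352.6 - 0.4x and Ps = 767/17 + (2/17)x; the wedge Ps − Pb = 66 gives 767/17 + (2/17)x − (352.6 - 0.4x) = 66, so x' = 721.5.
Then Pb = 352.6 − 0.4·721.5 = 64 and Ps = 767/17 + (2/17)·721.5 = 130.
Government outlay = subsidy × quantity = 66 × 721.5 = 47619.

Government cost = $47619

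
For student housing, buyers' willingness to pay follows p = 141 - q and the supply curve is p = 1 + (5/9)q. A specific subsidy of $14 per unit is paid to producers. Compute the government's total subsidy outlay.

Government cost = $1386

Pre-subsidy: 141 - q = 1 + (5/9)q gives q* = 90 and p* = 51.
With the subsidy, sellers receive ps = pb + 14 for each unit, where pb is the price buyers pay.
On the curves, pb = 141 - q and ps = 1 + (5/9)q; the wedge ps − pb = 14 gives 1 + (5/9)q − (141 - q) = 14, so q' = 99.
Then pb = 141 − 1·99 = 42 and ps = 1 + (5/9)·99 = 56.
Government outlay = subsidy × quantity = 14 × 99 = 1386.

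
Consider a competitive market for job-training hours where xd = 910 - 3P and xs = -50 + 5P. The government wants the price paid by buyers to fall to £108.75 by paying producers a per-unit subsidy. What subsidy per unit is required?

At a buyer price of 108.75, quantity demanded is 910 − 3·108.75 = 583.75.
Sellers supply 583.75 only when they receive Ps with -50 + 5·Ps = 583.75, i.e. Ps = 126.75.
s = Ps − Pb = 126.75 − 108.75 = 18.

Required subsidy s = £18 per unit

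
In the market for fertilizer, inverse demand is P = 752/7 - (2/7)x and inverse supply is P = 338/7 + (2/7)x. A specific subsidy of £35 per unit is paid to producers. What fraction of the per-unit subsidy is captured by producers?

Producer share = 0.5

Pre-subsidy: 752/7 - (2/7)x = 338/7 + (2/7)x gives x* = 103.5 and P* = 545/7.
With the subsidy, sellers receive Ps = Pb + 35 for each unit, where Pb is the price buyers pay.
On the curves, Pb = 752/7 - (2/7)x and Ps = 338/7 + (2/7)x; the wedge Ps − Pb = 35 gives 338/7 + (2/7)x − (752/7 - (2/7)x) = 35, so x' = 164.75.
Then Pb = 752/7 − (2/7)·164.75 = 845/14 and Ps = 338/7 + (2/7)·164.75 = 1335/14.
Buyers' price falls by P* − Pb = 545/7 − 845/14 = 17.5; sellers' price rises by Ps − P* = 1335/14 − 545/7 = 17.5.
So producers capture 17.5/35 = 0.5 of each unit of subsidy.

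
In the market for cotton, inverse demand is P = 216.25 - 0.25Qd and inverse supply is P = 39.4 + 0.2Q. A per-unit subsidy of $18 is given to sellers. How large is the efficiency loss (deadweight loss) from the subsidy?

Deadweight loss = $360

Pre-subsidy: 216.25 - 0.25Q = 39.4 + 0.2Q gives Q* = 393 and P* = 118.
With the subsidy, sellers receive Ps = Pb + 18 for each unit, where Pb is the price buyers pay.
On the curves, Pb = 216.25 - 0.25Q and Ps = 39.4 + 0.2Q; the wedge Ps − Pb = 18 gives 39.4 + 0.2Q − (216.25 - 0.25Q) = 18, so Q' = 433.
Then Pb = 216.25 − 0.25·433 = 108 and Ps = 39.4 + 0.2·433 = 126.
The subsidy expands output by 433 − 393 = 40 past the efficient level; on those units the gap between marginal cost and willingness to pay runs from 0 up to 18.
DWL = ½ × 18 × 40 = 360.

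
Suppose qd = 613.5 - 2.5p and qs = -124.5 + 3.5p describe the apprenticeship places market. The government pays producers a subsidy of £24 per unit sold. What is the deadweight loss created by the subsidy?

Pre-subsidy: 613.5 - 2.5p = -124.5 + 3.5p gives p* = 123, q* = 306.
With the subsidy, sellers receive ps = pb + 24 for each unit, where pb is the price buyers pay.
Supply in terms of pb becomes qs = -124.5 + 3.5(pb + 24) = -40.5 + 3.5pb. Setting this equal to demand: 613.5 - 2.5pb = -40.5 + 3.5pb, so pb = 109.
Sellers receive ps = 109 + 24 = 133; q' = 613.5 − 2.5·109 = 341.
The subsidy expands output by 341 − 306 = 35 past the efficient level; on those units the gap between marginal cost and willingness to pay runs from 0 up to 24.
DWL = ½ × 24 × 35 = 420.

Deadweight loss = £420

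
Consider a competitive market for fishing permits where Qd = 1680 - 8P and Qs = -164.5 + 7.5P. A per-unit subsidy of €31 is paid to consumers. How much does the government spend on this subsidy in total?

Pre-subsidy: 1680 - 8P = -164.5 + 7.5P gives P* = 119, Q* = 728.
With the rebate, buyers effectively pay Pb = Ps − 31, where Ps is the price sellers receive.
Demand in terms of Ps becomes Qd = 1680 − 8(Ps − 31) = 1928 - 8Ps. Setting this equal to supply: 1928 - 8Ps = -164.5 + 7.5Ps, so Ps = 135.
Buyers pay Pb = 135 − 31 = 104; Q' = -164.5 + 7.5·135 = 848.
Government outlay = subsidy × quantity = 31 × 848 = 26288.

Government cost = €26288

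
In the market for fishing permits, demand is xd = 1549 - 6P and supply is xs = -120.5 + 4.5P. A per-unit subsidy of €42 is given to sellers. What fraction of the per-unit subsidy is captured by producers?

Producer share = 4/7

Pre-subsidy: 1549 - 6P = -120.5 + 4.5P gives P* = 159, x* = 595.
With the subsidy, sellers receive Ps = Pb + 42 for each unit, where Pb is the price buyers pay.
Supply in terms of Pb becomes xs = -120.5 + 4.5(Pb + 42) = 68.5 + 4.5Pb. Setting this equal to demand: 1549 - 6Pb = 68.5 + 4.5Pb, so Pb = 141.
Sellers receive Ps = 141 + 42 = 183; x' = 1549 − 6·141 = 703.
Buyers' price falls by P* − Pb = 159 − 141 = 18; sellers' price rises by Ps − P* = 183 − 159 = 24.
So producers capture 24/42 = 4/7 of each unit of subsidy.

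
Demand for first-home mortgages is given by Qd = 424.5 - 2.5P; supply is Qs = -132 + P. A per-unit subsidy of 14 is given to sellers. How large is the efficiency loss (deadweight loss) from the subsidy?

Pre-subsidy: 424.5 - 2.5P = -132 + P gives P* = 159, Q* = 27.
With the subsidy, sellers receive Ps = Pb + 14 for each unit, where Pb is the price buyers pay.
Supply in terms of Pb becomes Qs = -132 + 1(Pb + 14) = -118 + Pb. Setting this equal to demand: 424.5 - 2.5Pb = -118 + Pb, so Pb = 155.
Sellers receive Ps = 155 + 14 = 169; Q' = 424.5 − 2.5·155 = 37.
The subsidy expands output by 37 − 27 = 10 past the efficient level; on those units the gap between marginal cost and willingness to pay runs from 0 up to 14.
DWL = ½ × 14 × 10 = 70.

Deadweight loss = 70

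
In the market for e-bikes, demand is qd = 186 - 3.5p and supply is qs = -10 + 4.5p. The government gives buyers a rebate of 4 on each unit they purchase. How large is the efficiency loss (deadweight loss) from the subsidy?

Deadweight loss = 15.75

Pre-subsidy: 186 - 3.5p = -10 + 4.5p gives p* = 24.5, q* = 100.25.
With the rebate, buyers effectively pay pb = ps − 4, where ps is the price sellers receive.
Demand in terms of ps becomes qd = 186 − 3.5(ps − 4) = 200 - 3.5ps. Setting this equal to supply: 200 - 3.5ps = -10 + 4.5ps, so ps = 26.25.
Buyers pay pb = 26.25 − 4 = 22.25; q' = -10 + 4.5·26.25 = 108.125.
The subsidy expands output by 108.125 − 100.25 = 7.875 past the efficient level; on those units the gap between marginal cost and willingness to pay runs from 0 up to 4.
DWL = ½ × 4 × 7.875 = 15.75.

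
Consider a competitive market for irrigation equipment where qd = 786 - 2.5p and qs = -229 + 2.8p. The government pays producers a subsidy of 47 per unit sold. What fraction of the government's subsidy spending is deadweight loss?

Pre-subsidy: 786 - 2.5p = -229 + 2.8p gives p* = 10150/53, q* = 16283/53.
With the subsidy, sellers receive ps = pb + 47 for each unit, where pb is the price buyers pay.
Supply in terms of pb becomes qs = -229 + 2.8(pb + 47) = -97.4 + 2.8pb. Setting this equal to demand: 786 - 2.5pb = -97.4 + 2.8pb, so pb = 8834/53.
Sellers receive ps = 8834/53 + 47 = 11325/53; q' = 786 − 2.5·(8834/53) = 19573/53.
ΔCS = ½(16283/53 + 19573/53)(10150/53 − 8834/53) = 23593248/2809; ΔPS = ½(16283/53 + 19573/53)(11325/53 − 10150/53) = 21065400/2809.
Government spending = 47 × 19573/53 = 919931/53.
DWL = ½ × 47 × (19573/53 − 16283/53) = 77315/53; fraction = (77315/53) / (919931/53) = 1645/19573.

DWL / government spending = 1645/19573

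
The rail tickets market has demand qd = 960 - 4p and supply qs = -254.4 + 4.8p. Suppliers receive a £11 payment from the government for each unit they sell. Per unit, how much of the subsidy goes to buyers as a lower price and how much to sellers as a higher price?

Buyers gain £6 per unit; sellers gain £5 per unit

Pre-subsidy: 960 - 4p = -254.4 + 4.8p gives p* = 138, q* = 408.
With the subsidy, sellers receive ps = pb + 11 for each unit, where pb is the price buyers pay.
Supply in terms of pb becomes qs = -254.4 + 4.8(pb + 11) = -201.6 + 4.8pb. Setting this equal to demand: 960 - 4pb = -201.6 + 4.8pb, so pb = 132.
Sellers receive ps = 132 + 11 = 143; q' = 960 − 4·132 = 432.
Buyers' price falls by p* − pb = 138 − 132 = 6; sellers' price rises by ps − p* = 143 − 138 = 5.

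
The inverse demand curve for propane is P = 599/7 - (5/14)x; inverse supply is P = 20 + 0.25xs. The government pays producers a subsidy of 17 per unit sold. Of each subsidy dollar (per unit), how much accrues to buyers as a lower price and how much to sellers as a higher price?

Buyers gain 10 per unit; sellers gain 7 per unit

Pre-subsidy: 599/7 - (5/14)x = 20 + 0.25x gives x* = 108 and P* = 47.
With the subsidy, sellers receive Ps = Pb + 17 for each unit, where Pb is the price buyers pay.
On the curves, Pb = 599/7 - (5/14)x and Ps = 20 + 0.25x; the wedge Ps − Pb = 17 gives 20 + 0.25x − (599/7 - (5/14)x) = 17, so x' = 136.
Then Pb = 599/7 − (5/14)·136 = 37 and Ps = 20 + 0.25·136 = 54.
Buyers' price falls by P* − Pb = 47 − 37 = 10; sellers' price rises by Ps − P* = 54 − 47 = 7.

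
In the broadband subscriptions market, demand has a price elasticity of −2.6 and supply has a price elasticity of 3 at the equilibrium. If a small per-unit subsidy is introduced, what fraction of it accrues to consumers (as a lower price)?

For a small subsidy around the equilibrium, the benefit split depends on the relative slopes, which at a point are proportional to the elasticities.
Buyer share = εs/(εs + |εd|) = 3/(3 + 2.6) = 15/28; seller share = |εd|/(εs + |εd|) = 13/28.

Consumer share = 15/28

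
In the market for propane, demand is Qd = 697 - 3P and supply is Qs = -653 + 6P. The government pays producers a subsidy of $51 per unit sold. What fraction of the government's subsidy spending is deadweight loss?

Pre-subsidy: 697 - 3P = -653 + 6P gives P* = 150, Q* = 247.
With the subsidy, sellers receive Ps = Pb + 51 for each unit, where Pb is the price buyers pay.
Supply in terms of Pb becomes Qs = -653 + 6(Pb + 51) = -347 + 6Pb. Setting this equal to demand: 697 - 3Pb = -347 + 6Pb, so Pb = 116.
Sellers receive Ps = 116 + 51 = 167; Q' = 697 − 3·116 = 349.
ΔCS = ½(247 + 349)(150 − 116) = 10132; ΔPS = ½(247 + 349)(167 − 150) = 5066.
Government spending = 51 × 349 = 17799.
DWL = ½ × 51 × (349 − 247) = 2601; fraction = 2601 / 17799 = 51/349.

DWL / government spending = 51/349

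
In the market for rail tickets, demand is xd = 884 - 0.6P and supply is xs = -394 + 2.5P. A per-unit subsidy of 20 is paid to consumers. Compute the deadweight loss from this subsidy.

Pre-subsidy: 884 - 0.6P = -394 + 2.5P gives P* = 12780/31, x* = 19736/31.
With the rebate, buyers effectively pay Pb = Ps − 20, where Ps is the price sellers receive.
Demand in terms of Ps becomes xd = 884 − 0.6(Ps − 20) = 896 - 0.6Ps. Setting this equal to supply: 896 - 0.6Ps = -394 + 2.5Ps, so Ps = 12900/31.
Buyers pay Pb = 12900/31 − 20 = 12280/31; x' = -394 + 2.5·(12900/31) = 20036/31.
The subsidy expands output by 20036/31 − 19736/31 = 300/31 past the efficient level; on those units the gap between marginal cost and willingness to pay runs from 0 up to 20.
DWL = ½ × 20 × 300/31 = 3000/31.

Deadweight loss = 3000/31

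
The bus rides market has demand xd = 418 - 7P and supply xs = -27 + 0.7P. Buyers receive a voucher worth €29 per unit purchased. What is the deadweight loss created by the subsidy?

Deadweight loss = 5887/22

Pre-subsidy: 418 - 7P = -27 + 0.7P gives P* = 4450/77, x* = 148/11.
With the rebate, buyers effectively pay Pb = Ps − 29, where Ps is the price sellers receive.
Demand in terms of Ps becomes xd = 418 − 7(Ps − 29) = 621 - 7Ps. Setting this equal to supply: 621 - 7Ps = -27 + 0.7Ps, so Ps = 6480/77.
Buyers pay Pb = 6480/77 − 29 = 4247/77; x' = -27 + 0.7·(6480/77) = 351/11.
The subsidy expands output by 351/11 − 148/11 = 203/11 past the efficient level; on those units the gap between marginal cost and willingness to pay runs from 0 up to 29.
DWL = ½ × 29 × 203/11 = 5887/22.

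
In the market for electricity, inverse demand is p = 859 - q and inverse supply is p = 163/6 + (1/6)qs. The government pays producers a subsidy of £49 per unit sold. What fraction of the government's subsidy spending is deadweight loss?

DWL / government spending = 21/755

Pre-subsidy: 859 - q = 163/6 + (1/6)q gives q* = 713 and p* = 146.
With the subsidy, sellers receive ps = pb + 49 for each unit, where pb is the price buyers pay.
On the curves, pb = 859 - q and ps = 163/6 + (1/6)q; the wedge ps − pb = 49 gives 163/6 + (1/6)q − (859 - q) = 49, so q' = 755.
Then pb = 859 − 1·755 = 104 and ps = 163/6 + (1/6)·755 = 153.
ΔCS = ½(713 + 755)(146 − 104) = 30828; ΔPS = ½(713 + 755)(153 − 146) = 5138.
Government spending = 49 × 755 = 36995.
DWL = ½ × 49 × (755 − 713) = 1029; fraction = 1029 / 36995 = 21/755.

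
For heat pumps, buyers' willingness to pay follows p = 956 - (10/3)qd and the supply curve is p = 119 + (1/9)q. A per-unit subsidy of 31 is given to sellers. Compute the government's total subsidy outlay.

Government cost = 7812

Pre-subsidy: 956 - (10/3)q = 119 + (1/9)q gives q* = 243 and p* = 146.
With the subsidy, sellers receive ps = pb + 31 for each unit, where pb is the price buyers pay.
On the curves, pb = 956 - (10/3)q and ps = 119 + (1/9)q; the wedge ps − pb = 31 gives 119 + (1/9)q − (956 - (10/3)q) = 31, so q' = 252.
Then pb = 956 − (10/3)·252 = 116 and ps = 119 + (1/9)·252 = 147.
Government outlay = subsidy × quantity = 31 × 252 = 7812.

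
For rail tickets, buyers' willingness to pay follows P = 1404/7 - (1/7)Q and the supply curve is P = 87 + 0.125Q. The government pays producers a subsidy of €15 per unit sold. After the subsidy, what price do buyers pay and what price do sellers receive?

Buyers pay €132; sellers receive €147

Pre-subsidy: 1404/7 - (1/7)Q = 87 + 0.125Q gives Q* = 424 and P* = 140.
With the subsidy, sellers receive Ps = Pb + 15 for each unit, where Pb is the price buyers pay.
On the curves, Pb = 1404/7 - (1/7)Q and Ps = 87 + 0.125Q; the wedge Ps − Pb = 15 gives 87 + 0.125Q − (1404/7 - (1/7)Q) = 15, so Q' = 480.
Then Pb = 1404/7 − (1/7)·480 = 132 and Ps = 87 + 0.125·480 = 147.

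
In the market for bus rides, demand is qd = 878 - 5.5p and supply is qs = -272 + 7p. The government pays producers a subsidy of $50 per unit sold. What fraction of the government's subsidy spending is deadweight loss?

DWL / government spending = 77/526

Pre-subsidy: 878 - 5.5p = -272 + 7p gives p* = 92, q* = 372.
With the subsidy, sellers receive ps = pb + 50 for each unit, where pb is the price buyers pay.
Supply in terms of pb becomes qs = -272 + 7(pb + 50) = 78 + 7pb. Setting this equal to demand: 878 - 5.5pb = 78 + 7pb, so pb = 64.
Sellers receive ps = 64 + 50 = 114; q' = 878 − 5.5·64 = 526.
ΔCS = ½(372 + 526)(92 − 64) = 12572; ΔPS = ½(372 + 526)(114 − 92) = 9878.
Government spending = 50 × 526 = 26300.
DWL = ½ × 50 × (526 − 372) = 3850; fraction = 3850 / 26300 = 77/526.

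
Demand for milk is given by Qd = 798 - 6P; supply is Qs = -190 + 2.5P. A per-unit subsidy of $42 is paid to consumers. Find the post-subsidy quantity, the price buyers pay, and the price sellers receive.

Q' = 2970/17; buyers pay 1766/17; sellers receive 2480/17

Pre-subsidy: 798 - 6P = -190 + 2.5P gives P* = 1976/17, Q* = 1710/17.
With the rebate, buyers effectively pay Pb = Ps − 42, where Ps is the price sellers receive.
Demand in terms of Ps becomes Qd = 798 − 6(Ps − 42) = 1050 - 6Ps. Setting this equal to supply: 1050 - 6Ps = -190 + 2.5Ps, so Ps = 2480/17.
Buyers pay Pb = 2480/17 − 42 = 1766/17; Q' = -190 + 2.5·(2480/17) = 2970/17.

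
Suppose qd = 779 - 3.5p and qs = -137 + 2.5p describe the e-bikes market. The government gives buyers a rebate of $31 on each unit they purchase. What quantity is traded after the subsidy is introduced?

Pre-subsidy: 779 - 3.5p = -137 + 2.5p gives p* = 458/3, q* = 734/3.
With the rebate, buyers effectively pay pb = ps − 31, where ps is the price sellers receive.
Demand in terms of ps becomes qd = 779 − 3.5(ps − 31) = 887.5 - 3.5ps. Setting this equal to supply: 887.5 - 3.5ps = -137 + 2.5ps, so ps = 170.75.
Buyers pay pb = 170.75 − 31 = 139.75; q' = -137 + 2.5·170.75 = 289.875.

q' = 289.875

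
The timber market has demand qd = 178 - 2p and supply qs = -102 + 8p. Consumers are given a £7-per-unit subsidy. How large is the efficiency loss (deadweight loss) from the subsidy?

Deadweight loss = £39.2

Pre-subsidy: 178 - 2p = -102 + 8p gives p* = 28, q* = 122.
With the rebate, buyers effectively pay pb = ps − 7, where ps is the price sellers receive.
Demand in terms of ps becomes qd = 178 − 2(ps − 7) = 192 - 2ps. Setting this equal to supply: 192 - 2ps = -102 + 8ps, so ps = 29.4.
Buyers pay pb = 29.4 − 7 = 22.4; q' = -102 + 8·29.4 = 133.2.
The subsidy expands output by 133.2 − 122 = 11.2 past the efficient level; on those units the gap between marginal cost and willingness to pay runs from 0 up to 7.
DWL = ½ × 7 × 11.2 = 39.2.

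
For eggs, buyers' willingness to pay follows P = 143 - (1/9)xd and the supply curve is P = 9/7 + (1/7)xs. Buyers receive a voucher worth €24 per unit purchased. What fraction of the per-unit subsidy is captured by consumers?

Consumer share = 0.4375

Pre-subsidy: 143 - (1/9)x = 9/7 + (1/7)x gives x* = 558 and P* = 81.
With the rebate, buyers effectively pay Pb = Ps − 24, where Ps is the price sellers receive.
On the curves, Pb = 143 - (1/9)x and Ps = 9/7 + (1/7)x; the wedge Ps − Pb = 24 gives 9/7 + (1/7)x − (143 - (1/9)x) = 24, so x' = 652.5.
Then Pb = 143 − (1/9)·652.5 = 70.5 and Ps = 9/7 + (1/7)·652.5 = 94.5.
Buyers' price falls by P* − Pb = 81 − 70.5 = 10.5; sellers' price rises by Ps − P* = 94.5 − 81 = 13.5.
So consumers capture 10.5/24 = 0.4375 of each unit of subsidy.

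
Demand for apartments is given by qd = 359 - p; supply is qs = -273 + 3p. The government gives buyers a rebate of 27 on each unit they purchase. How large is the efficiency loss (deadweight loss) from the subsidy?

Pre-subsidy: 359 - p = -273 + 3p gives p* = 158, q* = 201.
With the rebate, buyers effectively pay pb = ps − 27, where ps is the price sellers receive.
Demand in terms of ps becomes qd = 359 − 1(ps − 27) = 386 - ps. Setting this equal to supply: 386 - ps = -273 + 3ps, so ps = 164.75.
Buyers pay pb = 164.75 − 27 = 137.75; q' = -273 + 3·164.75 = 221.25.
The subsidy expands output by 221.25 − 201 = 20.25 past the efficient level; on those units the gap between marginal cost and willingness to pay runs from 0 up to 27.
DWL = ½ × 27 × 20.25 = 273.375.

Deadweight loss = 273.375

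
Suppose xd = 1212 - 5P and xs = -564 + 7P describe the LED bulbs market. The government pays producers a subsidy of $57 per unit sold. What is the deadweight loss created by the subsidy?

Pre-subsidy: 1212 - 5P = -564 + 7P gives P* = 148, x* = 472.
With the subsidy, sellers receive Ps = Pb + 57 for each unit, where Pb is the price buyers pay.
Supply in terms of Pb becomes xs = -564 + 7(Pb + 57) = -165 + 7Pb. Setting this equal to demand: 1212 - 5Pb = -165 + 7Pb, so Pb = 114.75.
Sellers receive Ps = 114.75 + 57 = 171.75; x' = 1212 − 5·114.75 = 638.25.
The subsidy expands output by 638.25 − 472 = 166.25 past the efficient level; on those units the gap between marginal cost and willingness to pay runs from 0 up to 57.
DWL = ½ × 57 × 166.25 = 4738.125.

Deadweight loss = $4738.125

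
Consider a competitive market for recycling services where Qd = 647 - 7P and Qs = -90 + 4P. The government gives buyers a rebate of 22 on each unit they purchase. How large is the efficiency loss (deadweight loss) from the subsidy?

Deadweight loss = 616

Pre-subsidy: 647 - 7P = -90 + 4P gives P* = 67, Q* = 178.
With the rebate, buyers effectively pay Pb = Ps − 22, where Ps is the price sellers receive.
Demand in terms of Ps becomes Qd = 647 − 7(Ps − 22) = 801 - 7Ps. Setting this equal to supply: 801 - 7Ps = -90 + 4Ps, so Ps = 81.
Buyers pay Pb = 81 − 22 = 59; Q' = -90 + 4·81 = 234.
The subsidy expands output by 234 − 178 = 56 past the efficient level; on those units the gap between marginal cost and willingness to pay runs from 0 up to 22.
DWL = ½ × 22 × 56 = 616.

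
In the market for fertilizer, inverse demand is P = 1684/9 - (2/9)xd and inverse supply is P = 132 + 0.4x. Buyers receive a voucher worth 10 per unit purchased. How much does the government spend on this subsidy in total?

Government cost = 7325/7

Pre-subsidy: 1684/9 - (2/9)x = 132 + 0.4x gives x* = 620/7 and P* = 1172/7.
With the rebate, buyers effectively pay Pb = Ps − 10, where Ps is the price sellers receive.
On the curves, Pb = 1684/9 - (2/9)x and Ps = 132 + 0.4x; the wedge Ps − Pb = 10 gives 132 + 0.4x − (1684/9 - (2/9)x) = 10, so x' = 1465/14.
Then Pb = 1684/9 − (2/9)·(1465/14) = 1147/7 and Ps = 132 + 0.4·(1465/14) = 1217/7.
Government outlay = subsidy × quantity = 10 × 1465/14 = 7325/7.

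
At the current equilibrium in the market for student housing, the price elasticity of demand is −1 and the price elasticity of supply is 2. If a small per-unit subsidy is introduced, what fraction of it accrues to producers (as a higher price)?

Producer share = 1/3

For a small subsidy around the equilibrium, the benefit split depends on the relative slopes, which at a point are proportional to the elasticities.
Buyer share = εs/(εs + |εd|) = 2/(2 + 1) = 2/3; seller share = |εd|/(εs + |εd|) = 1/3.
So producers capture 1/3 of the subsidy.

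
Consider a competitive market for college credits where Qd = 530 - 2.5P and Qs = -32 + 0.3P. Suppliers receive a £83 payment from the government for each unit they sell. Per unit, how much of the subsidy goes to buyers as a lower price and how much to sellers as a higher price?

Pre-subsidy: 530 - 2.5P = -32 + 0.3P gives P* = 1405/7, Q* = 395/14.
With the subsidy, sellers receive Ps = Pb + 83 for each unit, where Pb is the price buyers pay.
Supply in terms of Pb becomes Qs = -32 + 0.3(Pb + 83) = -7.1 + 0.3Pb. Setting this equal to demand: 530 - 2.5Pb = -7.1 + 0.3Pb, so Pb = 5371/28.
Sellers receive Ps = 5371/28 + 83 = 7695/28; Q' = 530 − 2.5·(5371/28) = 2825/56.
Buyers' price falls by P* − Pb = 1405/7 − 5371/28 = 249/28; sellers' price rises by Ps − P* = 7695/28 − 1405/7 = 2075/28.

Buyers gain 249/28 per unit; sellers gain 2075/28 per unit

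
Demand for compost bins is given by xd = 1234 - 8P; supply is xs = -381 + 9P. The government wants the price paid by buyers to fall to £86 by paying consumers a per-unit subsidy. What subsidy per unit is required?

At a buyer price of 86, quantity demanded is 1234 − 8·86 = 546.
Sellers supply 546 only when they receive Ps with -381 + 9·Ps = 546, i.e. Ps = 103.
s = Ps − Pb = 103 − 86 = 17.

Required subsidy s = £17 per unit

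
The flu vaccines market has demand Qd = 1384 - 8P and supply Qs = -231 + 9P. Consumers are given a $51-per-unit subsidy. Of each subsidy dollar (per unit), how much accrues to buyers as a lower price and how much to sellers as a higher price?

Pre-subsidy: 1384 - 8P = -231 + 9P gives P* = 95, Q* = 624.
With the rebate, buyers effectively pay Pb = Ps − 51, where Ps is the price sellers receive.
Demand in terms of Ps becomes Qd = 1384 − 8(Ps − 51) = 1792 - 8Ps. Setting this equal to supply: 1792 - 8Ps = -231 + 9Ps, so Ps = 119.
Buyers pay Pb = 119 − 51 = 68; Q' = -231 + 9·119 = 840.
Buyers' price falls by P* − Pb = 95 − 68 = 27; sellers' price rises by Ps − P* = 119 − 95 = 24.

Buyers gain $27 per unit; sellers gain $24 per unit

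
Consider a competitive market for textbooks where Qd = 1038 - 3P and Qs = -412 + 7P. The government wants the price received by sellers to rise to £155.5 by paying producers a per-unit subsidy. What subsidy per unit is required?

At a seller price of 155.5, quantity supplied is -412 + 7·155.5 = 676.5.
Buyers absorb 676.5 only when they pay Pb with 1038 − 3·Pb = 676.5, i.e. Pb = 120.5.
s = Ps − Pb = 155.5 − 120.5 = 35.

Required subsidy s = £35 per unit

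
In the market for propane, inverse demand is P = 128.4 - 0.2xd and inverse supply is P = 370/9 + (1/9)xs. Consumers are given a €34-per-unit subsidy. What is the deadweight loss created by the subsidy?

Deadweight loss = 13005/7

Pre-subsidy: 128.4 - 0.2x = 370/9 + (1/9)x gives x* = 1964/7 and P* = 506/7.
With the rebate, buyers effectively pay Pb = Ps − 34, where Ps is the price sellers receive.
On the curves, Pb = 128.4 - 0.2x and Ps = 370/9 + (1/9)x; the wedge Ps − Pb = 34 gives 370/9 + (1/9)x − (128.4 - 0.2x) = 34, so x' = 2729/7.
Then Pb = 128.4 − 0.2·(2729/7) = 353/7 and Ps = 370/9 + (1/9)·(2729/7) = 591/7.
The subsidy expands output by 2729/7 − 1964/7 = 765/7 past the efficient level; on those units the gap between marginal cost and willingness to pay runs from 0 up to 34.
DWL = ½ × 34 × 765/7 = 13005/7.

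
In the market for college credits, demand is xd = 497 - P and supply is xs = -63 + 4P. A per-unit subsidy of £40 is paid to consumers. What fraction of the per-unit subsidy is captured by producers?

Producer share = 0.2

Pre-subsidy: 497 - P = -63 + 4P gives P* = 112, x* = 385.
With the rebate, buyers effectively pay Pb = Ps − 40, where Ps is the price sellers receive.
Demand in terms of Ps becomes xd = 497 − 1(Ps − 40) = 537 - Ps. Setting this equal to supply: 537 - Ps = -63 + 4Ps, so Ps = 120.
Buyers pay Pb = 120 − 40 = 80; x' = -63 + 4·120 = 417.
Buyers' price falls by P* − Pb = 112 − 80 = 32; sellers' price rises by Ps − P* = 120 − 112 = 8.
So producers capture 8/40 = 0.2 of each unit of subsidy.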